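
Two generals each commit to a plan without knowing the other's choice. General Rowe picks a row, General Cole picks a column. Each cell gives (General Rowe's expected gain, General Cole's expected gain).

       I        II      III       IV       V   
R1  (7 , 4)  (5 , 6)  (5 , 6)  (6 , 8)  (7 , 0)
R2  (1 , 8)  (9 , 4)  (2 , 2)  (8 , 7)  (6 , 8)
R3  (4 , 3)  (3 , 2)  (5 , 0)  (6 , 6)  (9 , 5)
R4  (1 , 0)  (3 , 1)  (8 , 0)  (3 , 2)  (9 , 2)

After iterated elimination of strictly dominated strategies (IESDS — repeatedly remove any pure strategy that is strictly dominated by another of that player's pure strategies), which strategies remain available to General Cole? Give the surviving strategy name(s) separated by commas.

I, IV, V

Column II is eliminated: IV beats it against every remaining row (R1: 8>6, R2: 7>4, R3: 6>2, R4: 2>1).
General Cole's strategy III is strictly dominated by IV (R1: 8>6, R2: 7>2, R3: 6>0, R4: 2>0) and is removed.
Among the remaining strategies, none is strictly dominated by another pure strategy of the same player, so the elimination stops.
Surviving strategies — General Rowe: {R1, R2, R3, R4}; General Cole: {I, IV, V}.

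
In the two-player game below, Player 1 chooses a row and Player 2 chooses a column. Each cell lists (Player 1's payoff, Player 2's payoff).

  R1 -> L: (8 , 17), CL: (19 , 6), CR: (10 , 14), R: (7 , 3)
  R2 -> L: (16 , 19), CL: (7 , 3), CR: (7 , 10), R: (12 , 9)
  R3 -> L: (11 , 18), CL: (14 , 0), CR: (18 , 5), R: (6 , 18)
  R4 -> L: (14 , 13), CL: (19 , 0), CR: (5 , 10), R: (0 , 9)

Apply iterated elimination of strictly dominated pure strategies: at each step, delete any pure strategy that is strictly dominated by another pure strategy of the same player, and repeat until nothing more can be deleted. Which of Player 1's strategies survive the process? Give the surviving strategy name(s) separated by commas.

R2

Column CL is eliminated: L beats it against every remaining row (R1: 17>6, R2: 19>3, R3: 18>0, R4: 13>0).
Row R4 is eliminated: R2 beats it against every remaining column (L: 16>14, CR: 7>5, R: 12>0).
For Player 2, L strictly dominates CR on the remaining rows (R1: 17>14, R2: 19>10, R3: 18>5); eliminate CR.
For Player 1, R2 strictly dominates R1 on the remaining columns (L: 16>8, R: 12>7); eliminate R1.
Row R3 is eliminated: R2 beats it against every remaining column (L: 16>11, R: 12>6).
Player 2's strategy R is strictly dominated by L (R2: 19>9) and is removed.
Among the remaining strategies, none is strictly dominated by another pure strategy of the same player, so the elimination stops.
Surviving strategies — Player 1: {R2}; Player 2: {L}.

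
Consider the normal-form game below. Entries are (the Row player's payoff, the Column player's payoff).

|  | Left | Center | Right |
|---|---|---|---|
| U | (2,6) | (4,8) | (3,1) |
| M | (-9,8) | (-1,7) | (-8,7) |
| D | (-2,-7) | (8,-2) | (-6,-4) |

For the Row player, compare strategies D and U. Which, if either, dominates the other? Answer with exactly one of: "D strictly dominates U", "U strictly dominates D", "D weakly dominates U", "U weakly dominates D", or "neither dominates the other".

Compare D to U across every action of the Column player: Left: -2<2, Center: 8>4, Right: -6<3.
D does better at Center but worse at Left, Right; neither strategy dominates the other.

neither dominates the other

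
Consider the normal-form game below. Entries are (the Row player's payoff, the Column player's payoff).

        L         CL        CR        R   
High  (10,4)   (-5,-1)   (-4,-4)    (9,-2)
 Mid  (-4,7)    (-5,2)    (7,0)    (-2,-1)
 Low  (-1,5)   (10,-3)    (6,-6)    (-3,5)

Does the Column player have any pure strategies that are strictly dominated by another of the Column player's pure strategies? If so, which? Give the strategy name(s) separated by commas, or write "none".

CL, CR

L is not dominated — it holds its own against CL at High (4>-1); CR at High (4>-4); R at High (4>-2).
L strictly dominates CL — High: 4>-1, Mid: 7>2, Low: 5>-3.
CR is strictly dominated by L (High: 4>-4, Mid: 7>0, Low: 5>-6).
Nothing dominates R: L at Low (5=5); CL at Low (5>-3); CR at High (-2>-4).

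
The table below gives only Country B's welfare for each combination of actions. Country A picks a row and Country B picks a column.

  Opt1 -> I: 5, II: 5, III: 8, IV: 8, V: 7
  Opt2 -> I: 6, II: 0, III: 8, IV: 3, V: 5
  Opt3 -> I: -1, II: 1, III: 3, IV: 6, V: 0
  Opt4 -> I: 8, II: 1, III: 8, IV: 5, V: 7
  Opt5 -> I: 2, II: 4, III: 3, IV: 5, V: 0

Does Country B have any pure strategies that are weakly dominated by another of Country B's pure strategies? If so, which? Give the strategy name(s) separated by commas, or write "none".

I is weakly dominated by III (Opt1: 8>5, Opt2: 8>6, Opt3: 3>-1, Opt4: 8=8, Opt5: 3>2).
IV weakly dominates II — Opt1: 8>5, Opt2: 3>0, Opt3: 6>1, Opt4: 5>1, Opt5: 5>4.
Nothing dominates III: I at Opt1 (8>5); II at Opt1 (8>5); IV at Opt2 (8>3); V at Opt1 (8>7).
Nothing dominates IV: I at Opt1 (8>5); II at Opt1 (8>5); III at Opt3 (6>3); V at Opt1 (8>7).
V is weakly dominated by III (Opt1: 8>7, Opt2: 8>5, Opt3: 3>0, Opt4: 8>7, Opt5: 3>0).

I, II, V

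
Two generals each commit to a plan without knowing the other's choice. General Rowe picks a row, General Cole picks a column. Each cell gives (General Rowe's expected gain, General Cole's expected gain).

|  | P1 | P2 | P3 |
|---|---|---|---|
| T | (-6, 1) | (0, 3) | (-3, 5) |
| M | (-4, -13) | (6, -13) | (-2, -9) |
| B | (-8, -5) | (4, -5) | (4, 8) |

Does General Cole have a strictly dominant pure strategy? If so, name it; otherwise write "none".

P3 vs P1: T: 5>1, M: -9>-13, B: 8>-5.
P3 vs P2: T: 5>3, M: -9>-13, B: 8>-5.
P3 strictly beats every other strategy against every opponent action, so it is strictly dominant.

P3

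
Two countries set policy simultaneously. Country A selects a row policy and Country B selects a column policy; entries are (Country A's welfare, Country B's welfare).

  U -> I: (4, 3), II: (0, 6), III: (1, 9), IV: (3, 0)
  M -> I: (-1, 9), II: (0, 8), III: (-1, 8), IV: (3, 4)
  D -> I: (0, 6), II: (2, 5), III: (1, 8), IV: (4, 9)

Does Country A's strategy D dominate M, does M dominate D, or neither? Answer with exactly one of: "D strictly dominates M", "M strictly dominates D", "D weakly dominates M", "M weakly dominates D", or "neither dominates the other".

D's payoffs vs M's, by Country B's action — I: 0>-1, II: 2>0, III: 1>-1, IV: 4>3.
D gives a strictly higher payoff against each choice by Country B, so D strictly dominates M.

D strictly dominates M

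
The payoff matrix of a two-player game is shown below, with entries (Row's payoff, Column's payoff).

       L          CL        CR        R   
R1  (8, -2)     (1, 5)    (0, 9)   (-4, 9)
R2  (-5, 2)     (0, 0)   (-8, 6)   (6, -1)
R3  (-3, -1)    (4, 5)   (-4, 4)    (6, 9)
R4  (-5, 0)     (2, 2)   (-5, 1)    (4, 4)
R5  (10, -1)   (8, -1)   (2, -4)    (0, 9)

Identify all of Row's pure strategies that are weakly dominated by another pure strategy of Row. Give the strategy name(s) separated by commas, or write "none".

R1: dominated, since R5 does at least as well everywhere (L: 10>8, CL: 8>1, CR: 2>0, R: 0>-4).
R2 is weakly dominated by R3 (L: -3>-5, CL: 4>0, CR: -4>-8, R: 6=6).
R3: no other strategy beats it everywhere (R1 at CL (4>1); R2 at L (-3>-5); R4 at L (-3>-5); R5 at R (6>0)).
R3 weakly dominates R4 — L: -3>-5, CL: 4>2, CR: -4>-5, R: 6>4.
Nothing dominates R5: R1 at L (10>8); R2 at L (10>-5); R3 at L (10>-3); R4 at L (10>-5).

R1, R2, R4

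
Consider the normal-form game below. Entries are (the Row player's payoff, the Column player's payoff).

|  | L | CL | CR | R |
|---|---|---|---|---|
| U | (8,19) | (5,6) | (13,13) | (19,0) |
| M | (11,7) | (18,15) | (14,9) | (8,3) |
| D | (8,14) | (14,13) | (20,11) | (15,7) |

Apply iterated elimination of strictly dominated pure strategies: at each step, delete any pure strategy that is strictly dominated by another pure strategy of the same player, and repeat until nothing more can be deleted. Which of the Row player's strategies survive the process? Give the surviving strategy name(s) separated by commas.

M

Column R is eliminated: L beats it against every remaining row (U: 19>0, M: 7>3, D: 14>7).
Row U is eliminated: M beats it against every remaining column (L: 11>8, CL: 18>5, CR: 14>13).
The Column player's strategy CR is strictly dominated by CL (M: 15>9, D: 13>11) and is removed.
For the Row player, M strictly dominates D on the remaining columns (L: 11>8, CL: 18>14); eliminate D.
Column L is eliminated: CL beats it against every remaining row (M: 15>7).
Among the remaining strategies, none is strictly dominated by another pure strategy of the same player, so the elimination stops.
Surviving strategies — the Row player: {M}; the Column player: {CL}.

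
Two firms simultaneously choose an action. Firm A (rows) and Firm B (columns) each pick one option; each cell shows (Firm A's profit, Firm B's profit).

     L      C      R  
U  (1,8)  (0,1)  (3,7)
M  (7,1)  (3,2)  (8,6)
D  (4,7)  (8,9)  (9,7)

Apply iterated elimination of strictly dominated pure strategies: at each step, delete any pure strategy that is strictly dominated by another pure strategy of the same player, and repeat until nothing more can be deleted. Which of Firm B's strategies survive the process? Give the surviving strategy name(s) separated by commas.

For Firm A, M strictly dominates U on the remaining columns (L: 7>1, C: 3>0, R: 8>3); eliminate U.
Column L is eliminated: C beats it against every remaining row (M: 2>1, D: 9>7).
Firm A's strategy M is strictly dominated by D (C: 8>3, R: 9>8) and is removed.
Firm B's strategy R is strictly dominated by C (D: 9>7) and is removed.
Among the remaining strategies, none is strictly dominated by another pure strategy of the same player, so the elimination stops.
Surviving strategies — Firm A: {D}; Firm B: {C}.

C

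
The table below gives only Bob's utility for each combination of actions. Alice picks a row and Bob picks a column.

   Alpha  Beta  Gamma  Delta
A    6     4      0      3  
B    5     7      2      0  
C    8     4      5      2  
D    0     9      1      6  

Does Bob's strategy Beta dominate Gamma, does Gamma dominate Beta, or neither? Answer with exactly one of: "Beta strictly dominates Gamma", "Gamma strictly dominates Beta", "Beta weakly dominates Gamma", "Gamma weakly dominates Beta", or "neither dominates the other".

Compare Beta to Gamma across each choice by Alice: A: 4>0, B: 7>2, C: 4<5, D: 9>1.
Beta does better at A, B, D but worse at C; neither strategy dominates the other.

neither dominates the other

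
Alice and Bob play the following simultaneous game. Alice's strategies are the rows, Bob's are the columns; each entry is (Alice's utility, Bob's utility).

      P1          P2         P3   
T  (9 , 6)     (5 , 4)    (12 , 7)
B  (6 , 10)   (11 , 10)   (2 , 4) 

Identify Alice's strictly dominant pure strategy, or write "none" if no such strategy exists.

none

T fails to dominate B at P2 (5<11).
B fails to dominate T at P1 (6<9).
No single strategy dominates all the others.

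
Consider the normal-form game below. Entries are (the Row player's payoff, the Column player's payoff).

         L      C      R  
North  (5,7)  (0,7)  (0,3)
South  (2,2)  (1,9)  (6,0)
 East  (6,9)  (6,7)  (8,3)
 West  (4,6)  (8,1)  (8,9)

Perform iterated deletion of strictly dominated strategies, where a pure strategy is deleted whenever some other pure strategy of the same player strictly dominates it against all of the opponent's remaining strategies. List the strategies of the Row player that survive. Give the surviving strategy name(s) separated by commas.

Row North is eliminated: East beats it against every remaining column (L: 6>5, C: 6>0, R: 8>0).
Row South is eliminated: East beats it against every remaining column (L: 6>2, C: 6>1, R: 8>6).
Column C is eliminated: L beats it against every remaining row (East: 9>7, West: 6>1).
Among the remaining strategies, none is strictly dominated by another pure strategy of the same player, so the elimination stops.
Surviving strategies — the Row player: {East, West}; the Column player: {L, R}.

East, West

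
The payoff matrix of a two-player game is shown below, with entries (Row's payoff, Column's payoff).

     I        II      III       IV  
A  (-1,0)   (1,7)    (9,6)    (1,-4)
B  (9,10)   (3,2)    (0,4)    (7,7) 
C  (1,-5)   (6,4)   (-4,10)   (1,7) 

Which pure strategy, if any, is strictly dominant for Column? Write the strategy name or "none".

none

I fails to dominate II at A (0<7).
II fails to dominate I at B (2<10).
III fails to dominate I at B (4<10).
IV fails to dominate I at A (-4<0).
No single strategy dominates all the others.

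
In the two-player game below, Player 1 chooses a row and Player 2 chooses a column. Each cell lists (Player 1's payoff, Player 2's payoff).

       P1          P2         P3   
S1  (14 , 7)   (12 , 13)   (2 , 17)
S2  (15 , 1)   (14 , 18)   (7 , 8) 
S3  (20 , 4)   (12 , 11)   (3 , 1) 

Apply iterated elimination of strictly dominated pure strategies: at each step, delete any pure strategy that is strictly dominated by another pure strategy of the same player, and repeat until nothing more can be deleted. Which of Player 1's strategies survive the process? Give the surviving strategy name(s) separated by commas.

Player 1's strategy S1 is strictly dominated by S2 (P1: 15>14, P2: 14>12, P3: 7>2) and is removed.
Column P1 is eliminated: P2 beats it against every remaining row (S2: 18>1, S3: 11>4).
For Player 1, S2 strictly dominates S3 on the remaining columns (P2: 14>12, P3: 7>3); eliminate S3.
For Player 2, P2 strictly dominates P3 on the remaining rows (S2: 18>8); eliminate P3.
Among the remaining strategies, none is strictly dominated by another pure strategy of the same player, so the elimination stops.
Surviving strategies — Player 1: {S2}; Player 2: {P2}.

S2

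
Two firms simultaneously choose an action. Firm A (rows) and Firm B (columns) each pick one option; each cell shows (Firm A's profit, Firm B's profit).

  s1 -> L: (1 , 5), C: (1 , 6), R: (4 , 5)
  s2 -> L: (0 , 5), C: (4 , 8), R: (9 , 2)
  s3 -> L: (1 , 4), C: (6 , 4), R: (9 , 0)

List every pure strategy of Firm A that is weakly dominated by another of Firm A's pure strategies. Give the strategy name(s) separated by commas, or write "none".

s1 is weakly dominated by s3 (L: 1=1, C: 6>1, R: 9>4).
s3 weakly dominates s2 — L: 1>0, C: 6>4, R: 9=9.
Nothing dominates s3: s1 at C (6>1); s2 at L (1>0).

s1, s2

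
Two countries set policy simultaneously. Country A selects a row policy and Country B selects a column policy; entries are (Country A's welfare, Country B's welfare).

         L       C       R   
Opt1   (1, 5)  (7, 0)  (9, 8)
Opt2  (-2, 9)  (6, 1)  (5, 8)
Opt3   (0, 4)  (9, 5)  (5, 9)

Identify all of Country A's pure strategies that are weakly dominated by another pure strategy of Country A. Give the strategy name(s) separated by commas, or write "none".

Opt2

Opt1 is not dominated — it holds its own against Opt2 at L (1>-2); Opt3 at L (1>0).
Opt1 weakly dominates Opt2 — L: 1>-2, C: 7>6, R: 9>5.
Opt3: no other strategy beats it everywhere (Opt1 at C (9>7); Opt2 at L (0>-2)).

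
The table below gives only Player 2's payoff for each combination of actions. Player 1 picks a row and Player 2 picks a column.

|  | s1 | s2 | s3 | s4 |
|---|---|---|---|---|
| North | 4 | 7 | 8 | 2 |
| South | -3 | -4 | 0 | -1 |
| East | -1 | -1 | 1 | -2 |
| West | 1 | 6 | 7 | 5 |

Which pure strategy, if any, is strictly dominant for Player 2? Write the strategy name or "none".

s3

s3 vs s1: North: 8>4, South: 0>-3, East: 1>-1, West: 7>1.
s3 vs s2: North: 8>7, South: 0>-4, East: 1>-1, West: 7>6.
s3 vs s4: North: 8>2, South: 0>-1, East: 1>-2, West: 7>5.
s3 strictly beats every other strategy against every opponent action, so it is strictly dominant.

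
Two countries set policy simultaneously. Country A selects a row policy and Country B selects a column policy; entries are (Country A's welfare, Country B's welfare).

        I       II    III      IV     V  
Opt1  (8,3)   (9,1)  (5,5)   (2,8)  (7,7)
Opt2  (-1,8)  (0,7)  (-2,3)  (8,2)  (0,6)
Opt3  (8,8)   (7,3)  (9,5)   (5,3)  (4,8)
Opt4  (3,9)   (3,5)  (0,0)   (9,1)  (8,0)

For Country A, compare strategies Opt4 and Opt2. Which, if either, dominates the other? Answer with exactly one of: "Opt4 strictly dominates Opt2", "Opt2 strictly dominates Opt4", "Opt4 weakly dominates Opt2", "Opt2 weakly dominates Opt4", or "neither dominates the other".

Compare Opt4 to Opt2 across each choice by Country B: I: 3>-1, II: 3>0, III: 0>-2, IV: 9>8, V: 8>0.
Every comparison favours Opt4, so Opt4 strictly dominates Opt2.

Opt4 strictly dominates Opt2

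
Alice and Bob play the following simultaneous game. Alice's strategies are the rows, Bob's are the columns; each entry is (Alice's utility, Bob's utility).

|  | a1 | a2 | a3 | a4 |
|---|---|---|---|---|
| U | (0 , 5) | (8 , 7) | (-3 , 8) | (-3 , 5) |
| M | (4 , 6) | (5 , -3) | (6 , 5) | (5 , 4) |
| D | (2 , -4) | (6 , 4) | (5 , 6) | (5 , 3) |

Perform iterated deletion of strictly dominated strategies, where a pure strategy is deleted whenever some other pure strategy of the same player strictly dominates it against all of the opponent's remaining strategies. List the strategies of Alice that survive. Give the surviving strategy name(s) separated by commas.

Bob's strategy a2 is strictly dominated by a3 (U: 8>7, M: 5>-3, D: 6>4) and is removed.
Alice's strategy U is strictly dominated by M (a1: 4>0, a3: 6>-3, a4: 5>-3) and is removed.
Column a4 is eliminated: a3 beats it against every remaining row (M: 5>4, D: 6>3).
Row D is eliminated: M beats it against every remaining column (a1: 4>2, a3: 6>5).
Column a3 is eliminated: a1 beats it against every remaining row (M: 6>5).
Among the remaining strategies, none is strictly dominated by another pure strategy of the same player, so the elimination stops.
Surviving strategies — Alice: {M}; Bob: {a1}.

M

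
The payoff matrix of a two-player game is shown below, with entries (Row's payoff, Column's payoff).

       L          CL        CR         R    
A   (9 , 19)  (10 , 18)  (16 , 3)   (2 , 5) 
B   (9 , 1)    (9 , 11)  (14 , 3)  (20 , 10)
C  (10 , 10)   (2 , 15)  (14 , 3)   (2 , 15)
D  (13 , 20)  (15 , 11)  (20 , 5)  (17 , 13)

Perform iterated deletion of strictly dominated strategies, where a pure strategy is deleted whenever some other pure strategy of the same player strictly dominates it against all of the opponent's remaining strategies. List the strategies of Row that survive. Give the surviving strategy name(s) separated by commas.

B, D

Row A is eliminated: D beats it against every remaining column (L: 13>9, CL: 15>10, CR: 20>16, R: 17>2).
For Row, D strictly dominates C on the remaining columns (L: 13>10, CL: 15>2, CR: 20>14, R: 17>2); eliminate C.
Column CR is eliminated: CL beats it against every remaining row (B: 11>3, D: 11>5).
Among the remaining strategies, none is strictly dominated by another pure strategy of the same player, so the elimination stops.
Surviving strategies — Row: {B, D}; Column: {L, CL, R}.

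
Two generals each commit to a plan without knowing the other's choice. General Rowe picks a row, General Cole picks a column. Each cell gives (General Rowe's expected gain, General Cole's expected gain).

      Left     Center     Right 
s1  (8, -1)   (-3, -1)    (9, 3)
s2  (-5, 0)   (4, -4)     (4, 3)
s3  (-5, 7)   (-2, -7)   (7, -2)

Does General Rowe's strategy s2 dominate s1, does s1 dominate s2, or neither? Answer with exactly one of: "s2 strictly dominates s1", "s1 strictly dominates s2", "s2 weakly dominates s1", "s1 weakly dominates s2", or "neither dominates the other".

neither dominates the other

s2's payoffs vs s1's, by General Cole's action — Left: -5<8, Center: 4>-3, Right: 4<9.
s2 does better at Center but worse at Left, Right; neither strategy dominates the other.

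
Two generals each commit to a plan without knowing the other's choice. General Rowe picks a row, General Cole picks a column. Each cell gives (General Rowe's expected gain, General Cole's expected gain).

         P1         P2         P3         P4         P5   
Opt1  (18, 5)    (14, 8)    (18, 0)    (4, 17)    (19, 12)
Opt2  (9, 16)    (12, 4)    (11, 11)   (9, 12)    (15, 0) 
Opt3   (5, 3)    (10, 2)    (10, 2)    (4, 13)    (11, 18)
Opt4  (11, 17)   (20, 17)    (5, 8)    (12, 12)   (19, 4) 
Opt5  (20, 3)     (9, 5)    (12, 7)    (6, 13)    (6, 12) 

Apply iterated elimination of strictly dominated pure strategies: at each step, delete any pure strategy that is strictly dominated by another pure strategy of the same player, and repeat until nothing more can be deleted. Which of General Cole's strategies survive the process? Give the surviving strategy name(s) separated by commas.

P1, P2, P4

General Rowe's strategy Opt3 is strictly dominated by Opt2 (P1: 9>5, P2: 12>10, P3: 11>10, P4: 9>4, P5: 15>11) and is removed.
General Cole's strategy P3 is strictly dominated by P4 (Opt1: 17>0, Opt2: 12>11, Opt4: 12>8, Opt5: 13>7) and is removed.
Row Opt2 is eliminated: Opt4 beats it against every remaining column (P1: 11>9, P2: 20>12, P4: 12>9, P5: 19>15).
General Cole's strategy P5 is strictly dominated by P4 (Opt1: 17>12, Opt4: 12>4, Opt5: 13>12) and is removed.
Among the remaining strategies, none is strictly dominated by another pure strategy of the same player, so the elimination stops.
Surviving strategies — General Rowe: {Opt1, Opt4, Opt5}; General Cole: {P1, P2, P4}.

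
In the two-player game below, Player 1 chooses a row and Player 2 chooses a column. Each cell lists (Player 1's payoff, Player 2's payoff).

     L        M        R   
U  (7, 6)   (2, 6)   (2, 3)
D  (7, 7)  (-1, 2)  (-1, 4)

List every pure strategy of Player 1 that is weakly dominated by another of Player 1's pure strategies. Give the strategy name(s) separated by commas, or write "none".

D

Nothing dominates U: D at M (2>-1).
D is weakly dominated by U (L: 7=7, M: 2>-1, R: 2>-1).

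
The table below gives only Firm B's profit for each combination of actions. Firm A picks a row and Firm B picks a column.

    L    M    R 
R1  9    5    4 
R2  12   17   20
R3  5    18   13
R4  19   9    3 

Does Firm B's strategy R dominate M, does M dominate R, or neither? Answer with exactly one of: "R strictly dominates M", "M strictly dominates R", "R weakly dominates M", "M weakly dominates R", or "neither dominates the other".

neither dominates the other

Compare R to M across each opponent action: R1: 4<5, R2: 20>17, R3: 13<18, R4: 3<9.
R does better at R2 but worse at R1, R3, R4; neither strategy dominates the other.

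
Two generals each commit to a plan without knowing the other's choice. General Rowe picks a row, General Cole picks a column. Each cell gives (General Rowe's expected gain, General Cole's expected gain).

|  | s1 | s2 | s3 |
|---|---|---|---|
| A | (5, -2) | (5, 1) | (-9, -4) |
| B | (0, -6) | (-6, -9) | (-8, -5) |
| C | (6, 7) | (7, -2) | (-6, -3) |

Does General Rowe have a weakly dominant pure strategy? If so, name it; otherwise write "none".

C vs A: s1: 6>5, s2: 7>5, s3: -6>-9.
C vs B: s1: 6>0, s2: 7>-6, s3: -6>-8.
C is at least as good as every other strategy against every opponent action, so it is weakly dominant.

C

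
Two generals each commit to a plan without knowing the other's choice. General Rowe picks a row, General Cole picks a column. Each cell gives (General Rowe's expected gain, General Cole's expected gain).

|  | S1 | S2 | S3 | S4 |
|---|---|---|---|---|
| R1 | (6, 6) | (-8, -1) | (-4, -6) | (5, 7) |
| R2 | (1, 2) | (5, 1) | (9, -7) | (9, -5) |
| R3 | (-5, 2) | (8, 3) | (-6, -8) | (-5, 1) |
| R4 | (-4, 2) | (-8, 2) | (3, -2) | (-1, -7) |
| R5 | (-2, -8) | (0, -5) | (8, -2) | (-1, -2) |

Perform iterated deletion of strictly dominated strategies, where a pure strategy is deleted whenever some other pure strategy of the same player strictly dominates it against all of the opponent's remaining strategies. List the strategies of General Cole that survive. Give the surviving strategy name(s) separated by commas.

S1, S2, S4

For General Rowe, R2 strictly dominates R4 on the remaining columns (S1: 1>-4, S2: 5>-8, S3: 9>3, S4: 9>-1); eliminate R4.
For General Rowe, R2 strictly dominates R5 on the remaining columns (S1: 1>-2, S2: 5>0, S3: 9>8, S4: 9>-1); eliminate R5.
General Cole's strategy S3 is strictly dominated by S1 (R1: 6>-6, R2: 2>-7, R3: 2>-8) and is removed.
Among the remaining strategies, none is strictly dominated by another pure strategy of the same player, so the elimination stops.
Surviving strategies — General Rowe: {R1, R2, R3}; General Cole: {S1, S2, S4}.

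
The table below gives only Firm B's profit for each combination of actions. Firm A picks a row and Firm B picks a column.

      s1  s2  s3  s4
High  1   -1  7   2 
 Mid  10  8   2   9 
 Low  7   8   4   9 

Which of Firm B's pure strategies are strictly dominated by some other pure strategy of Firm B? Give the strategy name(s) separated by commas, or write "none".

s2

s1 is not dominated — it holds its own against s2 at High (1>-1); s3 at Mid (10>2); s4 at Mid (10>9).
s2: dominated, since s4 does at least as well everywhere (High: 2>-1, Mid: 9>8, Low: 9>8).
s3 is not dominated — it holds its own against s1 at High (7>1); s2 at High (7>-1); s4 at High (7>2).
s4 is not dominated — it holds its own against s1 at High (2>1); s2 at High (2>-1); s3 at Mid (9>2).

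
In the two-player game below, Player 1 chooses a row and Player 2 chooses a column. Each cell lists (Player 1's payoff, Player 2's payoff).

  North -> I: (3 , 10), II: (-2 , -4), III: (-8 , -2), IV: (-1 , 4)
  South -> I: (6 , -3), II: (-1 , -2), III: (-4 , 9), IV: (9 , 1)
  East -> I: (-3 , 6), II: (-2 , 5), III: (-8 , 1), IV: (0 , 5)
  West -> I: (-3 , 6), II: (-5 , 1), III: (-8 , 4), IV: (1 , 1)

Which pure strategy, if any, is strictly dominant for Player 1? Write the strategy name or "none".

South vs North: I: 6>3, II: -1>-2, III: -4>-8, IV: 9>-1.
South vs East: I: 6>-3, II: -1>-2, III: -4>-8, IV: 9>0.
South vs West: I: 6>-3, II: -1>-5, III: -4>-8, IV: 9>1.
South strictly beats every other strategy against every opponent action, so it is strictly dominant.

South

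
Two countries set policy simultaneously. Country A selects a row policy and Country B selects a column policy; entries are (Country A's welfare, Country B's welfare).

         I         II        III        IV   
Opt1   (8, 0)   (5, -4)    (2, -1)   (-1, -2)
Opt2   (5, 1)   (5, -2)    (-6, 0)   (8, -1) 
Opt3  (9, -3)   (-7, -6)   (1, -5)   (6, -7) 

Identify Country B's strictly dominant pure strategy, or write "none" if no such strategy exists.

I vs II: Opt1: 0>-4, Opt2: 1>-2, Opt3: -3>-6.
I vs III: Opt1: 0>-1, Opt2: 1>0, Opt3: -3>-5.
I vs IV: Opt1: 0>-2, Opt2: 1>-1, Opt3: -3>-7.
I strictly beats every other strategy against every opponent action, so it is strictly dominant.

I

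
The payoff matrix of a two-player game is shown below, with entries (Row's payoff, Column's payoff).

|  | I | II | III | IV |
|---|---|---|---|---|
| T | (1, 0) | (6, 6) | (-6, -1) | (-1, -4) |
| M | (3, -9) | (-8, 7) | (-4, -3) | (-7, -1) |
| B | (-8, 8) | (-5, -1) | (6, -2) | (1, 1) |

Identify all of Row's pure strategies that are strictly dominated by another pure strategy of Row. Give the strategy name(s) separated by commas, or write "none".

T is not dominated — it holds its own against M at II (6>-8); B at I (1>-8).
Nothing dominates M: T at I (3>1); B at I (3>-8).
B: no other strategy beats it everywhere (T at III (6>-6); M at II (-5>-8)).

none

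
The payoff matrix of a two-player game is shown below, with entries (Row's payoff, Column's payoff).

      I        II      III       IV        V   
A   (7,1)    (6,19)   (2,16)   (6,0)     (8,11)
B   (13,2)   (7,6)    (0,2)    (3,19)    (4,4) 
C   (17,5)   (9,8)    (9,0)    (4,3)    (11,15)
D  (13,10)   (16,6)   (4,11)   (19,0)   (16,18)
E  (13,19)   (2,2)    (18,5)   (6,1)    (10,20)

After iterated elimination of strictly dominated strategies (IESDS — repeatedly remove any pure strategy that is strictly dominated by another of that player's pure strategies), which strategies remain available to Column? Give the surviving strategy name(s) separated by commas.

Row A is eliminated: D beats it against every remaining column (I: 13>7, II: 16>6, III: 4>2, IV: 19>6, V: 16>8).
Row B is eliminated: C beats it against every remaining column (I: 17>13, II: 9>7, III: 9>0, IV: 4>3, V: 11>4).
For Column, V strictly dominates I on the remaining rows (C: 15>5, D: 18>10, E: 20>19); eliminate I.
Column II is eliminated: V beats it against every remaining row (C: 15>8, D: 18>6, E: 20>2).
Column III is eliminated: V beats it against every remaining row (C: 15>0, D: 18>11, E: 20>5).
For Row, D strictly dominates C on the remaining columns (IV: 19>4, V: 16>11); eliminate C.
For Row, D strictly dominates E on the remaining columns (IV: 19>6, V: 16>10); eliminate E.
For Column, V strictly dominates IV on the remaining rows (D: 18>0); eliminate IV.
Among the remaining strategies, none is strictly dominated by another pure strategy of the same player, so the elimination stops.
Surviving strategies — Row: {D}; Column: {V}.

V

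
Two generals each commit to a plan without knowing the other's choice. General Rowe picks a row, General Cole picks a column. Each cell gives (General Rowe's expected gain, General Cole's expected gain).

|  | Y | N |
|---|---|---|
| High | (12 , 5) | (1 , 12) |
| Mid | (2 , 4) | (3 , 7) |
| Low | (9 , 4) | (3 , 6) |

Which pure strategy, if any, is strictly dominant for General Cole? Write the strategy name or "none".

N

N vs Y: High: 12>5, Mid: 7>4, Low: 6>4.
N strictly beats every other strategy against every opponent action, so it is strictly dominant.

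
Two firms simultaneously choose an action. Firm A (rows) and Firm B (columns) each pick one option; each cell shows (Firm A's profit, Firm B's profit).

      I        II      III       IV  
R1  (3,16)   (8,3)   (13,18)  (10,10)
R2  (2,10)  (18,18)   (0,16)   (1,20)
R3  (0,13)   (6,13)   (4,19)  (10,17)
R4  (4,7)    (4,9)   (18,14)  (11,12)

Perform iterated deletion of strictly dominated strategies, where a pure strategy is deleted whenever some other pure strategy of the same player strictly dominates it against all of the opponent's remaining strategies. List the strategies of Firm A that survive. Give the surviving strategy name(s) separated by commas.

R4

Column I is eliminated: III beats it against every remaining row (R1: 18>16, R2: 16>10, R3: 19>13, R4: 14>7).
For Firm B, IV strictly dominates II on the remaining rows (R1: 10>3, R2: 20>18, R3: 17>13, R4: 12>9); eliminate II.
Row R1 is eliminated: R4 beats it against every remaining column (III: 18>13, IV: 11>10).
Firm A's strategy R2 is strictly dominated by R3 (III: 4>0, IV: 10>1) and is removed.
Firm A's strategy R3 is strictly dominated by R4 (III: 18>4, IV: 11>10) and is removed.
For Firm B, III strictly dominates IV on the remaining rows (R4: 14>12); eliminate IV.
Among the remaining strategies, none is strictly dominated by another pure strategy of the same player, so the elimination stops.
Surviving strategies — Firm A: {R4}; Firm B: {III}.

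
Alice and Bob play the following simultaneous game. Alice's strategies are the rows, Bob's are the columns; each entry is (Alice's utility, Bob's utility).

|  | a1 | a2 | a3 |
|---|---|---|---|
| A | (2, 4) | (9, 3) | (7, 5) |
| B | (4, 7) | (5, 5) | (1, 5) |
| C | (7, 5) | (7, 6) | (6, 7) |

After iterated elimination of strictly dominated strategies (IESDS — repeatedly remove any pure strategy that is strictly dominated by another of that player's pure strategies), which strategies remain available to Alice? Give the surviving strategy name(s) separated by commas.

Alice's strategy B is strictly dominated by C (a1: 7>4, a2: 7>5, a3: 6>1) and is removed.
Bob's strategy a1 is strictly dominated by a3 (A: 5>4, C: 7>5) and is removed.
Row C is eliminated: A beats it against every remaining column (a2: 9>7, a3: 7>6).
For Bob, a3 strictly dominates a2 on the remaining rows (A: 5>3); eliminate a2.
Among the remaining strategies, none is strictly dominated by another pure strategy of the same player, so the elimination stops.
Surviving strategies — Alice: {A}; Bob: {a3}.

A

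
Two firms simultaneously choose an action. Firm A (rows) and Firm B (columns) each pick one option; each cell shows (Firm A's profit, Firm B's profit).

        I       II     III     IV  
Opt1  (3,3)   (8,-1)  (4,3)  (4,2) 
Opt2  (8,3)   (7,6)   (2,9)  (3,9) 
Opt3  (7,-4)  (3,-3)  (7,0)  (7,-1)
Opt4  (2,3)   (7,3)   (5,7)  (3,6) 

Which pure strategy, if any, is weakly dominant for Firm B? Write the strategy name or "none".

III

III vs I: Opt1: 3=3, Opt2: 9>3, Opt3: 0>-4, Opt4: 7>3.
III vs II: Opt1: 3>-1, Opt2: 9>6, Opt3: 0>-3, Opt4: 7>3.
III vs IV: Opt1: 3>2, Opt2: 9=9, Opt3: 0>-1, Opt4: 7>6.
III is at least as good as every other strategy against every opponent action, so it is weakly dominant.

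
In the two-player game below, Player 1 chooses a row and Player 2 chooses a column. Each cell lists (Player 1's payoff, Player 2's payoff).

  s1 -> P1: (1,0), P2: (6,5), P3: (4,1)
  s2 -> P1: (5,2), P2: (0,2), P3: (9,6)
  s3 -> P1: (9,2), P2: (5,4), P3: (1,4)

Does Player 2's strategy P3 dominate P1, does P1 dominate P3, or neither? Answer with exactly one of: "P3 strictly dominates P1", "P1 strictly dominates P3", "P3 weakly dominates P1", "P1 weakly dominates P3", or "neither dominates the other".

P3 strictly dominates P1

Compare P3 to P1 across each choice by Player 1: s1: 1>0, s2: 6>2, s3: 4>2.
Every comparison favours P3, so P3 strictly dominates P1.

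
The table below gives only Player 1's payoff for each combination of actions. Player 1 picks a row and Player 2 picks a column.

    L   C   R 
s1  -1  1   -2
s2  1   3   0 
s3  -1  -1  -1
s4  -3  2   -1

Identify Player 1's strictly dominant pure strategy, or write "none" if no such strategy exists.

s2

s2 vs s1: L: 1>-1, C: 3>1, R: 0>-2.
s2 vs s3: L: 1>-1, C: 3>-1, R: 0>-1.
s2 vs s4: L: 1>-3, C: 3>2, R: 0>-1.
s2 strictly beats every other strategy against every opponent action, so it is strictly dominant.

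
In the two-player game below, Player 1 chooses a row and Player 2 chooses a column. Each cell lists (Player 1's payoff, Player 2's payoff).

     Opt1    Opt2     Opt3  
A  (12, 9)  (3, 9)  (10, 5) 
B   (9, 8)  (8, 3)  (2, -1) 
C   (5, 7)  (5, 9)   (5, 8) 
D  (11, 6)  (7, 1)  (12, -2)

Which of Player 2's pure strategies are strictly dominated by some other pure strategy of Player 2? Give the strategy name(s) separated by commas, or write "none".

Opt3

Nothing dominates Opt1: Opt2 at A (9=9); Opt3 at A (9>5).
Opt2 is not dominated — it holds its own against Opt1 at A (9=9); Opt3 at A (9>5).
Opt3: dominated, since Opt2 does at least as well everywhere (A: 9>5, B: 3>-1, C: 9>8, D: 1>-2).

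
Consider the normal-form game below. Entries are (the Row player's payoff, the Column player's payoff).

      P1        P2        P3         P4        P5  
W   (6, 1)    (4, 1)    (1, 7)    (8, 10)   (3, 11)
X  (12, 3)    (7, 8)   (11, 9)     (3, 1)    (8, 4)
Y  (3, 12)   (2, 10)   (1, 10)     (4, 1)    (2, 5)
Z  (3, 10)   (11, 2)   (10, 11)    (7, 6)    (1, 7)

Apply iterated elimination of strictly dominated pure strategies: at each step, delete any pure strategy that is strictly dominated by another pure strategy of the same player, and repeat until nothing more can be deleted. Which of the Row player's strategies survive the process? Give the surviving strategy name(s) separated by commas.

X

Column P4 is eliminated: P5 beats it against every remaining row (W: 11>10, X: 4>1, Y: 5>1, Z: 7>6).
The Row player's strategy W is strictly dominated by X (P1: 12>6, P2: 7>4, P3: 11>1, P5: 8>3) and is removed.
The Row player's strategy Y is strictly dominated by X (P1: 12>3, P2: 7>2, P3: 11>1, P5: 8>2) and is removed.
For the Column player, P3 strictly dominates P1 on the remaining rows (X: 9>3, Z: 11>10); eliminate P1.
The Column player's strategy P2 is strictly dominated by P3 (X: 9>8, Z: 11>2) and is removed.
The Row player's strategy Z is strictly dominated by X (P3: 11>10, P5: 8>1) and is removed.
Column P5 is eliminated: P3 beats it against every remaining row (X: 9>4).
Among the remaining strategies, none is strictly dominated by another pure strategy of the same player, so the elimination stops.
Surviving strategies — the Row player: {X}; the Column player: {P3}.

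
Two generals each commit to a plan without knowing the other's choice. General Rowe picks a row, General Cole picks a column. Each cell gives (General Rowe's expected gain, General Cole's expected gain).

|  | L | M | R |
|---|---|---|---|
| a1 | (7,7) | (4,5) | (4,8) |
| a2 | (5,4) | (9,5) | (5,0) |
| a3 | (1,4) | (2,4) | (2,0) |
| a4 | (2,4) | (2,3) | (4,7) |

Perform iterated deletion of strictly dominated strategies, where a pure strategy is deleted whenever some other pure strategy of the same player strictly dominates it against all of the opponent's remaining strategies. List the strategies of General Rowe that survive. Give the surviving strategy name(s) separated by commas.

General Rowe's strategy a3 is strictly dominated by a1 (L: 7>1, M: 4>2, R: 4>2) and is removed.
General Rowe's strategy a4 is strictly dominated by a2 (L: 5>2, M: 9>2, R: 5>4) and is removed.
Among the remaining strategies, none is strictly dominated by another pure strategy of the same player, so the elimination stops.
Surviving strategies — General Rowe: {a1, a2}; General Cole: {L, M, R}.

a1, a2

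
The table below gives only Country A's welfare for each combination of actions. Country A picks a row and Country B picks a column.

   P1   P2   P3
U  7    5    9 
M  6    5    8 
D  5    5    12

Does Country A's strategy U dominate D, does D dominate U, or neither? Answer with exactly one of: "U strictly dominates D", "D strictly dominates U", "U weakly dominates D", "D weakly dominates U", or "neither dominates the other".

neither dominates the other

U's payoffs vs D's, by Country B's action — P1: 7>5, P2: 5=5, P3: 9<12.
U does better at P1 but worse at P3; neither strategy dominates the other.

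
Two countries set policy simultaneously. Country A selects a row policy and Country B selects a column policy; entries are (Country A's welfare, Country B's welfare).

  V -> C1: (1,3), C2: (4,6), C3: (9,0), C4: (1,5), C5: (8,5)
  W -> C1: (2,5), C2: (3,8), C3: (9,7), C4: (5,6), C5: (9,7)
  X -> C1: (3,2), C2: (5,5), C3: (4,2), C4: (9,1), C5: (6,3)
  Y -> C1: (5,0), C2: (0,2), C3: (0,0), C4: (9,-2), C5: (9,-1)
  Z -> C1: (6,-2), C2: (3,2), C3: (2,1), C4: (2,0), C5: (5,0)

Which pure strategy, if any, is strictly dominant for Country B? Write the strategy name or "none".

C2 vs C1: V: 6>3, W: 8>5, X: 5>2, Y: 2>0, Z: 2>-2.
C2 vs C3: V: 6>0, W: 8>7, X: 5>2, Y: 2>0, Z: 2>1.
C2 vs C4: V: 6>5, W: 8>6, X: 5>1, Y: 2>-2, Z: 2>0.
C2 vs C5: V: 6>5, W: 8>7, X: 5>3, Y: 2>-1, Z: 2>0.
C2 strictly beats every other strategy against every opponent action, so it is strictly dominant.

C2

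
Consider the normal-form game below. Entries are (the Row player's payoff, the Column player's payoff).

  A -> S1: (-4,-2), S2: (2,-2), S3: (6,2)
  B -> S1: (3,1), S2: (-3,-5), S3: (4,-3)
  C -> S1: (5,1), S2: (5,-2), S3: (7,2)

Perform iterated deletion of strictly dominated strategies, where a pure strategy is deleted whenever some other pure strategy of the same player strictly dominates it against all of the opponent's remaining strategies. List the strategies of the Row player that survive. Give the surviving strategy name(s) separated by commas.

C

For the Row player, C strictly dominates A on the remaining columns (S1: 5>-4, S2: 5>2, S3: 7>6); eliminate A.
The Row player's strategy B is strictly dominated by C (S1: 5>3, S2: 5>-3, S3: 7>4) and is removed.
For the Column player, S3 strictly dominates S1 on the remaining rows (C: 2>1); eliminate S1.
For the Column player, S3 strictly dominates S2 on the remaining rows (C: 2>-2); eliminate S2.
Among the remaining strategies, none is strictly dominated by another pure strategy of the same player, so the elimination stops.
Surviving strategies — the Row player: {C}; the Column player: {S3}.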